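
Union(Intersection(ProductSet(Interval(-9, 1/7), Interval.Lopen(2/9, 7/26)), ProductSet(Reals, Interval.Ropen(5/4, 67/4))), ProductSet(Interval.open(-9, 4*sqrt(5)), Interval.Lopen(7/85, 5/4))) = ProductSet(Interval.open(-9, 4*sqrt(5)), Interval.Lopen(7/85, 5/4))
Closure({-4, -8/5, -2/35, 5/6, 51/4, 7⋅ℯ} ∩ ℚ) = {-4, -8/5, -2/35, 5/6, 51/4}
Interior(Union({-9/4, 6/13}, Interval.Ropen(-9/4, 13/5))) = Interval.open(-9/4, 13/5)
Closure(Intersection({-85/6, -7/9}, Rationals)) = {-85/6, -7/9}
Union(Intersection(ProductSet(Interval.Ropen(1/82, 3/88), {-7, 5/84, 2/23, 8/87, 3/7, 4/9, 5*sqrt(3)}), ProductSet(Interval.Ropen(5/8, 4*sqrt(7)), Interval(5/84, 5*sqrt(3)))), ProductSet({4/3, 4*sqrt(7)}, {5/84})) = ProductSet({4/3, 4*sqrt(7)}, {5/84})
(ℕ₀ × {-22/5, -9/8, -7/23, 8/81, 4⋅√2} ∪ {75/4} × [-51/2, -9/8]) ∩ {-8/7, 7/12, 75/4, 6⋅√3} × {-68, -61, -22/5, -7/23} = {75/4} × {-22/5}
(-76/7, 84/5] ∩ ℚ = ℚ ∩ (-76/7, 84/5]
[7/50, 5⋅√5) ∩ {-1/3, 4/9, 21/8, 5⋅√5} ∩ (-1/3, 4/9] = {4/9}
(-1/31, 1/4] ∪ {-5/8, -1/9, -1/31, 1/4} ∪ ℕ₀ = {-5/8, -1/9} ∪ [-1/31, 1/4] ∪ ℕ₀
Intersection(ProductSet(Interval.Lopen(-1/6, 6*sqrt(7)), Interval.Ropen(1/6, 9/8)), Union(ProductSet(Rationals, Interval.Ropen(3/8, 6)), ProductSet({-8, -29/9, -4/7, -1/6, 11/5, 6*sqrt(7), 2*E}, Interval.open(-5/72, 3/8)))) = Union(ProductSet({11/5, 6*sqrt(7), 2*E}, Interval.Ropen(1/6, 3/8)), ProductSet(Intersection(Interval.Lopen(-1/6, 6*sqrt(7)), Rationals), Interval.Ropen(3/8, 9/8)))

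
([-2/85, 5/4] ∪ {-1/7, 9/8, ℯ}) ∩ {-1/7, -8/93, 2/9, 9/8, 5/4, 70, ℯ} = {-1/7, 2/9, 9/8, 5/4, ℯ}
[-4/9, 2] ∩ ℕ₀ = {0, 1, 2}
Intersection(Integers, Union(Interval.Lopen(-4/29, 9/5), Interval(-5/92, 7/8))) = Range(0, 2, 1)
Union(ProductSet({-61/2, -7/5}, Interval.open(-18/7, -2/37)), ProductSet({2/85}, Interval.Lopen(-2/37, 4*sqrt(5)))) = Union(ProductSet({2/85}, Interval.Lopen(-2/37, 4*sqrt(5))), ProductSet({-61/2, -7/5}, Interval.open(-18/7, -2/37)))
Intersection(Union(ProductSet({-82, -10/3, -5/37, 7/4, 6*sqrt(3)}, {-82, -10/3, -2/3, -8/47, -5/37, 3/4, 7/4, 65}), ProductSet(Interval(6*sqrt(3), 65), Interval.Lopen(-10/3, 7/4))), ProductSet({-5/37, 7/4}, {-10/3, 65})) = ProductSet({-5/37, 7/4}, {-10/3, 65})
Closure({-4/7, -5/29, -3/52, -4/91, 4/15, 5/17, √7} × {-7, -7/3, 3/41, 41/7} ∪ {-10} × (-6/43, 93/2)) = ({-10} × [-6/43, 93/2]) ∪ ({-4/7, -5/29, -3/52, -4/91, 4/15, 5/17, √7} × {-7, -7/3, 3/41, 41/7})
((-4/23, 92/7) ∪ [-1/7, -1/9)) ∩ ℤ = {0, 1, …, 13}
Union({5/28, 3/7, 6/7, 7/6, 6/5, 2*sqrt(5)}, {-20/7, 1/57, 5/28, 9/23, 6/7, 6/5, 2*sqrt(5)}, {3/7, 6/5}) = {-20/7, 1/57, 5/28, 9/23, 3/7, 6/7, 7/6, 6/5, 2*sqrt(5)}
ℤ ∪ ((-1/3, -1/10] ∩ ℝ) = ℤ ∪ (-1/3, -1/10]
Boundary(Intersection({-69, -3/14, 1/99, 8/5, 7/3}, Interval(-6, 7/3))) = {-3/14, 1/99, 8/5, 7/3}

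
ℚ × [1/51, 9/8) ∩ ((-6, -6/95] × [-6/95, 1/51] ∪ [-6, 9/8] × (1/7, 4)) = ((ℚ ∩ (-6, -6/95]) × {1/51}) ∪ ((ℚ ∩ [-6, 9/8]) × (1/7, 9/8))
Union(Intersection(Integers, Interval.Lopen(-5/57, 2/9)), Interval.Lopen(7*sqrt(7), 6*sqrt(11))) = Union(Interval.Lopen(7*sqrt(7), 6*sqrt(11)), Range(0, 1, 1))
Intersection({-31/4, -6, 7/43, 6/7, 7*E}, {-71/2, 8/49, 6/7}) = {6/7}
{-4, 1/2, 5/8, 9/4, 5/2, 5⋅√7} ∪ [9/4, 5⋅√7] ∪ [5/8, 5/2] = {-4, 1/2} ∪ [5/8, 5⋅√7]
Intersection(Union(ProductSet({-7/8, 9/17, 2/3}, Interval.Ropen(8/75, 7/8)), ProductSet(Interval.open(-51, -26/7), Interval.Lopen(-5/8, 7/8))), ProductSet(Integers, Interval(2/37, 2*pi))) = ProductSet(Range(-50, -3, 1), Interval(2/37, 7/8))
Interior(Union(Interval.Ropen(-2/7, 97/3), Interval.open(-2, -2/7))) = Interval.open(-2, 97/3)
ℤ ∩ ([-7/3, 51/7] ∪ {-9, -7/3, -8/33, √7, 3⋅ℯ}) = {-9} ∪ {-2, -1, …, 7}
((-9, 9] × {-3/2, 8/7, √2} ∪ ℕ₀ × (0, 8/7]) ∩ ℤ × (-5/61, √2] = (ℕ₀ × (0, 8/7]) ∪ ({-8, -7, …, 9} × {8/7, √2})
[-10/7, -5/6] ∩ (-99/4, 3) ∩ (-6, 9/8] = [-10/7, -5/6]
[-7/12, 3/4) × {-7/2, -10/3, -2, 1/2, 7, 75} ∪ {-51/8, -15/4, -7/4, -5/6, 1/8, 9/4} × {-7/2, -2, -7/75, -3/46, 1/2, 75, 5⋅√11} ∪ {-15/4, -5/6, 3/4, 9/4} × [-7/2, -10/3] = ({-15/4, -5/6, 3/4, 9/4} × [-7/2, -10/3]) ∪ ([-7/12, 3/4) × {-7/2, -10/3, -2, 1/2, 7, 75}) ∪ ({-51/8, -15/4, -7/4, -5/6, 1/8, 9/4} × {-7/2, -2, -7/75, -3/46, 1/2, 75, 5⋅√11})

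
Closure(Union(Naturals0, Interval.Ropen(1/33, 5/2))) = Union(Complement(Naturals0, Interval.open(1/33, 5/2)), Interval(1/33, 5/2), Naturals0)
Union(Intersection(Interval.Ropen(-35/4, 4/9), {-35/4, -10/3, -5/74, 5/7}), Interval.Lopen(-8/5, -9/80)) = Union({-35/4, -10/3, -5/74}, Interval.Lopen(-8/5, -9/80))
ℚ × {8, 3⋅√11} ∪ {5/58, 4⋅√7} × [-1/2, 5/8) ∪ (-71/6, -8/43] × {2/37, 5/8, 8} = (ℚ × {8, 3⋅√11}) ∪ ((-71/6, -8/43] × {2/37, 5/8, 8}) ∪ ({5/58, 4⋅√7} × [-1/2, 5/8))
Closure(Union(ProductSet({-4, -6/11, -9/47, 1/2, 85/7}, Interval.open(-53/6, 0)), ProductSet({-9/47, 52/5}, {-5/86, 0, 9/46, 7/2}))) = Union(ProductSet({-9/47, 52/5}, {-5/86, 0, 9/46, 7/2}), ProductSet({-4, -6/11, -9/47, 1/2, 85/7}, Interval(-53/6, 0)))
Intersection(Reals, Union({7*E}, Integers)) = Union({7*E}, Integers)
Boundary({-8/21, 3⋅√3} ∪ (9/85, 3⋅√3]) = {-8/21, 9/85, 3⋅√3}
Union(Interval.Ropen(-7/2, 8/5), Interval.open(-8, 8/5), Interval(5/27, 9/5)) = Interval.Lopen(-8, 9/5)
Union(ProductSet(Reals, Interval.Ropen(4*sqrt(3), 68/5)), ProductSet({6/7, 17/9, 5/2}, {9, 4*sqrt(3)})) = ProductSet(Reals, Interval.Ropen(4*sqrt(3), 68/5))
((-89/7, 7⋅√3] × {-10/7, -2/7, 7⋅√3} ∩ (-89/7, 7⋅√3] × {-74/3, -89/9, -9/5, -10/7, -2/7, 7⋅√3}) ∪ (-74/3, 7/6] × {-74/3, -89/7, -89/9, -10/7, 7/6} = ((-74/3, 7/6] × {-74/3, -89/7, -89/9, -10/7, 7/6}) ∪ ((-89/7, 7⋅√3] × {-10/7, -2/7, 7⋅√3})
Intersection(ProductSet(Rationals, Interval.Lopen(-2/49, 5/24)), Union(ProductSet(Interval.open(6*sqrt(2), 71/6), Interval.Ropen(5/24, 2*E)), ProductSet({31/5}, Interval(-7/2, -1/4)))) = ProductSet(Intersection(Interval.open(6*sqrt(2), 71/6), Rationals), {5/24})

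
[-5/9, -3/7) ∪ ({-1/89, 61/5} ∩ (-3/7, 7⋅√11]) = [-5/9, -3/7) ∪ {-1/89, 61/5}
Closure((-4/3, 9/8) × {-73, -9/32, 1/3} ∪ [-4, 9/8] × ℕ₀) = ([-4, 9/8] × ℕ₀) ∪ ([-4/3, 9/8] × {-73, -9/32, 1/3})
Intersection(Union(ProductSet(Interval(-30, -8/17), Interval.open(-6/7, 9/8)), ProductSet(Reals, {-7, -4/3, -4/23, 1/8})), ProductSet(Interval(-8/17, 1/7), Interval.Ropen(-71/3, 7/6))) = Union(ProductSet({-8/17}, Interval.open(-6/7, 9/8)), ProductSet(Interval(-8/17, 1/7), {-7, -4/3, -4/23, 1/8}))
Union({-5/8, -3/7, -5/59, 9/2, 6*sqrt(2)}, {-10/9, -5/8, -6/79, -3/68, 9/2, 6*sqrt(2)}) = {-10/9, -5/8, -3/7, -5/59, -6/79, -3/68, 9/2, 6*sqrt(2)}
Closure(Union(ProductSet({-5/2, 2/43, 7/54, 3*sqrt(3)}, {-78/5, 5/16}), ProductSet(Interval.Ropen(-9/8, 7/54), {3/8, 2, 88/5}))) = Union(ProductSet({-5/2, 2/43, 7/54, 3*sqrt(3)}, {-78/5, 5/16}), ProductSet(Interval(-9/8, 7/54), {3/8, 2, 88/5}))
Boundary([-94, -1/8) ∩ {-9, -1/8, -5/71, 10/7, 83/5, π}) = {-9}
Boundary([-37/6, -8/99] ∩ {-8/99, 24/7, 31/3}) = {-8/99}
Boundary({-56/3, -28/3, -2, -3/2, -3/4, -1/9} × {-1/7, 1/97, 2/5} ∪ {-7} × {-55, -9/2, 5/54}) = ({-7} × {-55, -9/2, 5/54}) ∪ ({-56/3, -28/3, -2, -3/2, -3/4, -1/9} × {-1/7, 1/97, 2/5})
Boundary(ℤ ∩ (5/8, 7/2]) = {1, 2, 3}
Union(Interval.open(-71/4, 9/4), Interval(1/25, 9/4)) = Interval.Lopen(-71/4, 9/4)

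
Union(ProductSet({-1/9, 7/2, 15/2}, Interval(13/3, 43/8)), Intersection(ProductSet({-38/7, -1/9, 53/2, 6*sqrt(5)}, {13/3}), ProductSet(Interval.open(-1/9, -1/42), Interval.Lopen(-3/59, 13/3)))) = ProductSet({-1/9, 7/2, 15/2}, Interval(13/3, 43/8))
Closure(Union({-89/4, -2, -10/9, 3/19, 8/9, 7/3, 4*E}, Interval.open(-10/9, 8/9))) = Union({-89/4, -2, 7/3, 4*E}, Interval(-10/9, 8/9))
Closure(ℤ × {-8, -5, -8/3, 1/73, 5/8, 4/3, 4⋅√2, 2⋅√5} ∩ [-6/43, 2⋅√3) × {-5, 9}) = {0, 1, 2, 3} × {-5}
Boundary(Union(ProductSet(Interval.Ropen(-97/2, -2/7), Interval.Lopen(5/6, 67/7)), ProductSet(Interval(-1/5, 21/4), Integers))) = Union(ProductSet({-97/2, -2/7}, Interval(5/6, 67/7)), ProductSet(Interval(-97/2, -2/7), {5/6, 67/7}), ProductSet(Interval(-1/5, 21/4), Integers))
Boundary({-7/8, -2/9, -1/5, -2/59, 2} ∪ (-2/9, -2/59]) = {-7/8, -2/9, -2/59, 2}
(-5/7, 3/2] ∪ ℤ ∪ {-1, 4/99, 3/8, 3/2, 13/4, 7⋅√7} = ℤ ∪ (-5/7, 3/2] ∪ {13/4, 7⋅√7}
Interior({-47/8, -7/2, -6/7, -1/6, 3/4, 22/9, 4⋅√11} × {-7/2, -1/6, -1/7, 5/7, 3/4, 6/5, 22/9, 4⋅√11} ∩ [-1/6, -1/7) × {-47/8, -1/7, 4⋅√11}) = ∅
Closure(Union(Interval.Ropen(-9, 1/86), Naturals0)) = Union(Complement(Naturals0, Interval.open(-9, 1/86)), Interval(-9, 1/86), Naturals0)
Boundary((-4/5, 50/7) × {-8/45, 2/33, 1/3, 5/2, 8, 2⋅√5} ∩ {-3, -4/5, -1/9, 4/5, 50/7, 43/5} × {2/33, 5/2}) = {-1/9, 4/5} × {2/33, 5/2}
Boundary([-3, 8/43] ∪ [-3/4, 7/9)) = {-3, 7/9}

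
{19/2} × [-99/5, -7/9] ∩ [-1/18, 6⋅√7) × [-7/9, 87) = {19/2} × {-7/9}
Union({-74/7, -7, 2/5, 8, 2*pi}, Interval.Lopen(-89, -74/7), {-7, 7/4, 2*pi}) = Union({-7, 2/5, 7/4, 8, 2*pi}, Interval.Lopen(-89, -74/7))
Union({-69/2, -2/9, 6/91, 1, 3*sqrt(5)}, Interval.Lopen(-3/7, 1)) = Union({-69/2, 3*sqrt(5)}, Interval.Lopen(-3/7, 1))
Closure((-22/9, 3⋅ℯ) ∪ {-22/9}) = [-22/9, 3⋅ℯ]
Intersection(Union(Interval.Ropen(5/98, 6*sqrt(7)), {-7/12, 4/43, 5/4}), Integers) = Range(1, 16, 1)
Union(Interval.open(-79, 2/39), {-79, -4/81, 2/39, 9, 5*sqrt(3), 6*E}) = Union({9, 5*sqrt(3), 6*E}, Interval(-79, 2/39))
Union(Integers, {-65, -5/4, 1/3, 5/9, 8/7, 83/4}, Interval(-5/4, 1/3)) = Union({5/9, 8/7, 83/4}, Integers, Interval(-5/4, 1/3))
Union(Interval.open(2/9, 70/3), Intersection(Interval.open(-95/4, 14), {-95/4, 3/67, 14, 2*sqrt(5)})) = Union({3/67}, Interval.open(2/9, 70/3))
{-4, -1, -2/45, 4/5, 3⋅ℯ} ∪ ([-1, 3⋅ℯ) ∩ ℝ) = {-4} ∪ [-1, 3⋅ℯ]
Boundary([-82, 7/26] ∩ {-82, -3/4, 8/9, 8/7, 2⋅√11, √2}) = {-82, -3/4}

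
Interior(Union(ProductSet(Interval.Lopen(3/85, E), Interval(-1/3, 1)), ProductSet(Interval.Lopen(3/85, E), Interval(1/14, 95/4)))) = ProductSet(Interval.open(3/85, E), Interval.open(-1/3, 95/4))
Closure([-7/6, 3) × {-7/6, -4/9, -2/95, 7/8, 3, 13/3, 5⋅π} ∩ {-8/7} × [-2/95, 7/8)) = {-8/7} × {-2/95}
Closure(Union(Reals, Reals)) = Reals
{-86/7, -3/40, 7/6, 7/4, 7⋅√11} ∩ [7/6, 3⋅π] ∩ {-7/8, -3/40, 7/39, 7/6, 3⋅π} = {7/6}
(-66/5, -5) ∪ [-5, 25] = (-66/5, 25]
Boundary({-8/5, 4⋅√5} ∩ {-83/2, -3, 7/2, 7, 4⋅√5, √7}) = {4⋅√5}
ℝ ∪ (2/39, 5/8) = (-∞, ∞)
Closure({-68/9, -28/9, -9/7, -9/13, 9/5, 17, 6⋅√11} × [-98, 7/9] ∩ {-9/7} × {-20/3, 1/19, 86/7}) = {-9/7} × {-20/3, 1/19}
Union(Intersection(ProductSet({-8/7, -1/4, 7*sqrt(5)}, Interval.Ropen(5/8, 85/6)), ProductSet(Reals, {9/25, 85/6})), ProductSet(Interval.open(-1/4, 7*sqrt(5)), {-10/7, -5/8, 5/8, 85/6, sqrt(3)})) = ProductSet(Interval.open(-1/4, 7*sqrt(5)), {-10/7, -5/8, 5/8, 85/6, sqrt(3)})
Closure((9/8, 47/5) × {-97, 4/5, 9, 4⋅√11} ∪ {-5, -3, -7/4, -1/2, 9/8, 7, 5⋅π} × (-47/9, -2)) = ([9/8, 47/5] × {-97, 4/5, 9, 4⋅√11}) ∪ ({-5, -3, -7/4, -1/2, 9/8, 7, 5⋅π} × [-47/9, -2])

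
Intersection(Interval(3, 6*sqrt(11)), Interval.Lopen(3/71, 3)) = {3}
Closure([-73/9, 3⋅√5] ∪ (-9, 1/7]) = [-9, 3⋅√5]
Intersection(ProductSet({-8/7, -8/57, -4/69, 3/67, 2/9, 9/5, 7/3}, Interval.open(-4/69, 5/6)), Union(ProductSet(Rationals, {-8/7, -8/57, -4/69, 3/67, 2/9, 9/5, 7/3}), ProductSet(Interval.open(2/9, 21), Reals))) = Union(ProductSet({9/5, 7/3}, Interval.open(-4/69, 5/6)), ProductSet({-8/7, -8/57, -4/69, 3/67, 2/9, 9/5, 7/3}, {3/67, 2/9}))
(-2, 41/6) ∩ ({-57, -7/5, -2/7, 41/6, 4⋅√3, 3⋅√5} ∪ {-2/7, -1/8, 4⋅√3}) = {-7/5, -2/7, -1/8, 3⋅√5}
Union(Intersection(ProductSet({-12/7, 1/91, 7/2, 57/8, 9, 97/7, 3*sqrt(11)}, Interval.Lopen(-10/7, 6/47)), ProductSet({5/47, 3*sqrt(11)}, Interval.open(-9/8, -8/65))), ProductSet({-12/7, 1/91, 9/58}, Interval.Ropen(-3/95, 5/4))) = Union(ProductSet({3*sqrt(11)}, Interval.open(-9/8, -8/65)), ProductSet({-12/7, 1/91, 9/58}, Interval.Ropen(-3/95, 5/4)))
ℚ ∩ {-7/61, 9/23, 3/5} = {-7/61, 9/23, 3/5}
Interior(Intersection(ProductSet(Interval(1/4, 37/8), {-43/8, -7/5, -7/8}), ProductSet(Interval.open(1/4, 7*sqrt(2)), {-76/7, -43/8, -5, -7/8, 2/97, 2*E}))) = EmptySet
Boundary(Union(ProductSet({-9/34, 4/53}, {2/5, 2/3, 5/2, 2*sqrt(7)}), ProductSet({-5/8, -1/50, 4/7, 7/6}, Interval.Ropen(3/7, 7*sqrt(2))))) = Union(ProductSet({-9/34, 4/53}, {2/5, 2/3, 5/2, 2*sqrt(7)}), ProductSet({-5/8, -1/50, 4/7, 7/6}, Interval(3/7, 7*sqrt(2))))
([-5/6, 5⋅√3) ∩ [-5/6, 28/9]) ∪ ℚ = ℚ ∪ [-5/6, 28/9]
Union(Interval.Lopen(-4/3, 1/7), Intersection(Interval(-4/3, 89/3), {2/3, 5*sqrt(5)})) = Union({2/3, 5*sqrt(5)}, Interval.Lopen(-4/3, 1/7))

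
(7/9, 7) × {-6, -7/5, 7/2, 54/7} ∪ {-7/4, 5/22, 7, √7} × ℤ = ({-7/4, 5/22, 7, √7} × ℤ) ∪ ((7/9, 7) × {-6, -7/5, 7/2, 54/7})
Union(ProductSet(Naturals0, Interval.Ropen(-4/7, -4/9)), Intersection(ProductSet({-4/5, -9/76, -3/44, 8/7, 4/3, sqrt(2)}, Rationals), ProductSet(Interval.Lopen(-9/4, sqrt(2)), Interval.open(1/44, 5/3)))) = Union(ProductSet({-4/5, -9/76, -3/44, 8/7, 4/3, sqrt(2)}, Intersection(Interval.open(1/44, 5/3), Rationals)), ProductSet(Naturals0, Interval.Ropen(-4/7, -4/9)))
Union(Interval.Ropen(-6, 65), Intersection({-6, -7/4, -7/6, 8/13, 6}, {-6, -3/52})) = Interval.Ropen(-6, 65)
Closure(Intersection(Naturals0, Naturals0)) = Naturals0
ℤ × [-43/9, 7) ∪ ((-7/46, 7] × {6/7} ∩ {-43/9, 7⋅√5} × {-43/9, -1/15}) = ℤ × [-43/9, 7)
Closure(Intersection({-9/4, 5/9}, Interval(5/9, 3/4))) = {5/9}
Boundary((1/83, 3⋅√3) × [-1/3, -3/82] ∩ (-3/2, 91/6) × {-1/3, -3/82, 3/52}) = [1/83, 3⋅√3] × {-1/3, -3/82}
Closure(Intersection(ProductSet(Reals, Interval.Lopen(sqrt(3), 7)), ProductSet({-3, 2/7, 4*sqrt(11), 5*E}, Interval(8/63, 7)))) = ProductSet({-3, 2/7, 4*sqrt(11), 5*E}, Interval(sqrt(3), 7))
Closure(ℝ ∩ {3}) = {3}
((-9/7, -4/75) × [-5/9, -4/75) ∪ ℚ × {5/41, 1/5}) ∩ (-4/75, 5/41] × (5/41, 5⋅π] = (ℚ ∩ (-4/75, 5/41]) × {1/5}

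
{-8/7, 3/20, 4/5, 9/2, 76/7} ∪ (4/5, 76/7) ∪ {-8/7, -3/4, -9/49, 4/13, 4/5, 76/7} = {-8/7, -3/4, -9/49, 3/20, 4/13} ∪ [4/5, 76/7]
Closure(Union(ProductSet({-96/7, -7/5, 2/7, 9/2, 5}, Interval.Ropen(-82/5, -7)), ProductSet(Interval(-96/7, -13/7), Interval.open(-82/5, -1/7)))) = Union(ProductSet({-96/7, -7/5, 2/7, 9/2, 5}, Interval(-82/5, -7)), ProductSet(Interval(-96/7, -13/7), Interval(-82/5, -1/7)))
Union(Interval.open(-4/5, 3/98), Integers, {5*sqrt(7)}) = Union({5*sqrt(7)}, Integers, Interval.open(-4/5, 3/98))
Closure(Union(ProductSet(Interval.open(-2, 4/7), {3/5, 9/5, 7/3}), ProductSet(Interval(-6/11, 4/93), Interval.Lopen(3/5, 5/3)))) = Union(ProductSet(Interval(-2, 4/7), {3/5, 9/5, 7/3}), ProductSet(Interval(-6/11, 4/93), Interval(3/5, 5/3)))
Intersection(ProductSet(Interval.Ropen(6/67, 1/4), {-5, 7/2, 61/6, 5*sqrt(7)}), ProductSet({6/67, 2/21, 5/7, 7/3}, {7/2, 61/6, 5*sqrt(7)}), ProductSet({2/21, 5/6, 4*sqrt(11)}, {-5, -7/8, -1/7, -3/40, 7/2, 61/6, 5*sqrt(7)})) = ProductSet({2/21}, {7/2, 61/6, 5*sqrt(7)})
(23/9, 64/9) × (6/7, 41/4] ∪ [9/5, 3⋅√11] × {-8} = ((23/9, 64/9) × (6/7, 41/4]) ∪ ([9/5, 3⋅√11] × {-8})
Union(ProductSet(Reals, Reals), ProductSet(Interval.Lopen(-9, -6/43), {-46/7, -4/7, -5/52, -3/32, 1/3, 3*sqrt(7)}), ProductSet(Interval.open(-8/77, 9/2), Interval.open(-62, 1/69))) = ProductSet(Reals, Reals)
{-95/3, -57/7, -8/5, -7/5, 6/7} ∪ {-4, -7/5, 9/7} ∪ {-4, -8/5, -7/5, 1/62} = {-95/3, -57/7, -4, -8/5, -7/5, 1/62, 6/7, 9/7}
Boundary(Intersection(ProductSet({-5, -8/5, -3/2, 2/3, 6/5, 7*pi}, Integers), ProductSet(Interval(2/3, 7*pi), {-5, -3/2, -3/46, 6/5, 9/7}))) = ProductSet({2/3, 6/5, 7*pi}, {-5})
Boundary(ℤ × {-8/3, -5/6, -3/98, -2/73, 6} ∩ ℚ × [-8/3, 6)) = ℤ × {-8/3, -5/6, -3/98, -2/73}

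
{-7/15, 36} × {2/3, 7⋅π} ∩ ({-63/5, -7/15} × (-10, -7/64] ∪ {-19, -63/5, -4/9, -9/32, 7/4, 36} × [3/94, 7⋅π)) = {36} × {2/3}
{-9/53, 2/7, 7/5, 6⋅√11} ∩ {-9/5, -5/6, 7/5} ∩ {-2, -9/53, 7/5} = {7/5}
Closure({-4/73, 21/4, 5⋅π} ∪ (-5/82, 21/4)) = [-5/82, 21/4] ∪ {5⋅π}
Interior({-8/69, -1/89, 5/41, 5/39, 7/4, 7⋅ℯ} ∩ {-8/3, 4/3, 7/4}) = ∅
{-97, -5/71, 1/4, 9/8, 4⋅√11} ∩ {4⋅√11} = {4⋅√11}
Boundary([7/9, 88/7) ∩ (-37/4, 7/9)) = ∅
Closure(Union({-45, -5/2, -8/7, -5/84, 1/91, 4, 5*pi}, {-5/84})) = {-45, -5/2, -8/7, -5/84, 1/91, 4, 5*pi}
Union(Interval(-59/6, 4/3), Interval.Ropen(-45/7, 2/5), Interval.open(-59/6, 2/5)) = Interval(-59/6, 4/3)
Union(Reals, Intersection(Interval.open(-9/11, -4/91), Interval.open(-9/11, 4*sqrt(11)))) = Interval(-oo, oo)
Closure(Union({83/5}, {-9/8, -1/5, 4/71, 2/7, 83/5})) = {-9/8, -1/5, 4/71, 2/7, 83/5}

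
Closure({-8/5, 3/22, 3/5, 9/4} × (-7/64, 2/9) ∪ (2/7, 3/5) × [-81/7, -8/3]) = ({-8/5, 3/22, 3/5, 9/4} × [-7/64, 2/9]) ∪ ([2/7, 3/5] × [-81/7, -8/3])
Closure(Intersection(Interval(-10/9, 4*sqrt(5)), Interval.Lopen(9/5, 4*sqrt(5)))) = Interval(9/5, 4*sqrt(5))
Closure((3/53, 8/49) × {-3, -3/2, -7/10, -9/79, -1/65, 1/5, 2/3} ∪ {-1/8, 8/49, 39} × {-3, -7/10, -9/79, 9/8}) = ({-1/8, 8/49, 39} × {-3, -7/10, -9/79, 9/8}) ∪ ([3/53, 8/49] × {-3, -3/2, -7/10, -9/79, -1/65, 1/5, 2/3})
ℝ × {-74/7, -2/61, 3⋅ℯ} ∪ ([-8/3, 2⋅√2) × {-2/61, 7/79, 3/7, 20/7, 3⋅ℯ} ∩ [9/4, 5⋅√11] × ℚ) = (ℝ × {-74/7, -2/61, 3⋅ℯ}) ∪ ([9/4, 2⋅√2) × {-2/61, 7/79, 3/7, 20/7})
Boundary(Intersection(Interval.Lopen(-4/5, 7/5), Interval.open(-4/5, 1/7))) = {-4/5, 1/7}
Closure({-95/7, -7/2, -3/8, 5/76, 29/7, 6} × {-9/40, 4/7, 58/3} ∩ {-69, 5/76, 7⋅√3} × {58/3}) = {5/76} × {58/3}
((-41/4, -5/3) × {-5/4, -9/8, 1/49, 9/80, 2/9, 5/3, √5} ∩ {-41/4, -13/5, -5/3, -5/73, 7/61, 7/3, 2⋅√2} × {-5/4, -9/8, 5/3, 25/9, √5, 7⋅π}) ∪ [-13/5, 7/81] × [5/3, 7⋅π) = ({-13/5} × {-5/4, -9/8, 5/3, √5}) ∪ ([-13/5, 7/81] × [5/3, 7⋅π))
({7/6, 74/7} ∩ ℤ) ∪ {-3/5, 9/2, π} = {-3/5, 9/2, π}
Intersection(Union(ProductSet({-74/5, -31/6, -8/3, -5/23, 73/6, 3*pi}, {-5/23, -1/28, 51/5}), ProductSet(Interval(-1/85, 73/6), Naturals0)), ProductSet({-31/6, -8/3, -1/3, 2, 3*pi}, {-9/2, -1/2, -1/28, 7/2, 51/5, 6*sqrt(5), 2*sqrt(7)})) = ProductSet({-31/6, -8/3, 3*pi}, {-1/28, 51/5})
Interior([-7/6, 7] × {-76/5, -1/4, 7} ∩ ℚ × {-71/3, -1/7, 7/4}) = ∅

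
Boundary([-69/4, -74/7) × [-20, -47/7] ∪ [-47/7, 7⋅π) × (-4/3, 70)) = ({-69/4, -74/7} × [-20, -47/7]) ∪ ([-69/4, -74/7] × {-20, -47/7}) ∪ ({-47/7, 7⋅π} × [-4/3, 70]) ∪ ([-47/7, 7⋅π] × {-4/3, 70})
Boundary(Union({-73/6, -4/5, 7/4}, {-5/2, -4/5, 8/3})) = {-73/6, -5/2, -4/5, 7/4, 8/3}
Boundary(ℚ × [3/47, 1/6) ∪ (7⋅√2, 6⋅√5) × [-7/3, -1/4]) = (ℝ × [3/47, 1/6]) ∪ ({7⋅√2, 6⋅√5} × [-7/3, -1/4]) ∪ ([7⋅√2, 6⋅√5] × {-7/3, -1/4})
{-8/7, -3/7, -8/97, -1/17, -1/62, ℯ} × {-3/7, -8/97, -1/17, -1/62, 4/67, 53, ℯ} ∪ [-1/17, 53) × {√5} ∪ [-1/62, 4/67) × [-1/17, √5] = ([-1/17, 53) × {√5}) ∪ ([-1/62, 4/67) × [-1/17, √5]) ∪ ({-8/7, -3/7, -8/97, -1/17, -1/62, ℯ} × {-3/7, -8/97, -1/17, -1/62, 4/67, 53, ℯ})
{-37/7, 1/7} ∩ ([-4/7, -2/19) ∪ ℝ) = {-37/7, 1/7}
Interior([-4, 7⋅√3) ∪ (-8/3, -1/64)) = (-4, 7⋅√3)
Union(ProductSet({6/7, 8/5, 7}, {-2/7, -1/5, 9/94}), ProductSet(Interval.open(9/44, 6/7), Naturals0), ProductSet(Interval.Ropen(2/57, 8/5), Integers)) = Union(ProductSet({6/7, 8/5, 7}, {-2/7, -1/5, 9/94}), ProductSet(Interval.Ropen(2/57, 8/5), Integers))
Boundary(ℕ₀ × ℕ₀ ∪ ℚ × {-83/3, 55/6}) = (ℕ₀ × ℕ₀) ∪ (ℝ × {-83/3, 55/6})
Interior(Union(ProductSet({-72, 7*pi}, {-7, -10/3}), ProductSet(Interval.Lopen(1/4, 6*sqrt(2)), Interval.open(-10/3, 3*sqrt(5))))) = ProductSet(Interval.open(1/4, 6*sqrt(2)), Interval.open(-10/3, 3*sqrt(5)))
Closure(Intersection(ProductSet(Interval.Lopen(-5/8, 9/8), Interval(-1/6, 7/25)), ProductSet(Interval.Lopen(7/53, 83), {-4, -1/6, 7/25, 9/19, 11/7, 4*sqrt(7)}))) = ProductSet(Interval(7/53, 9/8), {-1/6, 7/25})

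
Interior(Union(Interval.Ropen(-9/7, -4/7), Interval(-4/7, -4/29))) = Interval.open(-9/7, -4/29)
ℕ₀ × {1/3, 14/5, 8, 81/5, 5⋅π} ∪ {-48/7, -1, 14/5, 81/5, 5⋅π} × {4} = (ℕ₀ × {1/3, 14/5, 8, 81/5, 5⋅π}) ∪ ({-48/7, -1, 14/5, 81/5, 5⋅π} × {4})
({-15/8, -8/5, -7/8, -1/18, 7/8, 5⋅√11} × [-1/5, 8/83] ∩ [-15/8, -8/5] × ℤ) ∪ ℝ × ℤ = ℝ × ℤ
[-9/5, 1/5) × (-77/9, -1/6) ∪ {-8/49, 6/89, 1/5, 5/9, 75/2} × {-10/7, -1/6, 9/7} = ({-8/49, 6/89, 1/5, 5/9, 75/2} × {-10/7, -1/6, 9/7}) ∪ ([-9/5, 1/5) × (-77/9, -1/6))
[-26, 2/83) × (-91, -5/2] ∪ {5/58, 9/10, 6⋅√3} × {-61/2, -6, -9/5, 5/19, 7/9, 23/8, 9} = ([-26, 2/83) × (-91, -5/2]) ∪ ({5/58, 9/10, 6⋅√3} × {-61/2, -6, -9/5, 5/19, 7/9, 23/8, 9})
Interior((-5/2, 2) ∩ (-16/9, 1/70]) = (-16/9, 1/70)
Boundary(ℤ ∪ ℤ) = ℤ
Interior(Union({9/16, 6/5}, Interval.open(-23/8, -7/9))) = Interval.open(-23/8, -7/9)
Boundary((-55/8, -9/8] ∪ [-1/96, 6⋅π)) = {-55/8, -9/8, -1/96, 6⋅π}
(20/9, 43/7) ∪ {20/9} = [20/9, 43/7)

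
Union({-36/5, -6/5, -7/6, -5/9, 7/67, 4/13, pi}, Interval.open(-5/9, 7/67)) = Union({-36/5, -6/5, -7/6, 4/13, pi}, Interval(-5/9, 7/67))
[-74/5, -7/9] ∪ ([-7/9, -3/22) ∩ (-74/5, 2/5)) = [-74/5, -3/22)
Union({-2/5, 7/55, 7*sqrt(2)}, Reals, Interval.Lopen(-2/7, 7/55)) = Interval(-oo, oo)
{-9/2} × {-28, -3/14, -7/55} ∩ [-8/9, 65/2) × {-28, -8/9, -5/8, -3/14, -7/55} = ∅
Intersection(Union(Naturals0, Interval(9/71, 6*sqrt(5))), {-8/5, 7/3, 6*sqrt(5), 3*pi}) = {7/3, 6*sqrt(5), 3*pi}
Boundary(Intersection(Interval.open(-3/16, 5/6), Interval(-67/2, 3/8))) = {-3/16, 3/8}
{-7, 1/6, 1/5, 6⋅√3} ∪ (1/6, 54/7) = {-7, 6⋅√3} ∪ [1/6, 54/7)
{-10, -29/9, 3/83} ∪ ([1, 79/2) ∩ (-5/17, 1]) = {-10, -29/9, 3/83, 1}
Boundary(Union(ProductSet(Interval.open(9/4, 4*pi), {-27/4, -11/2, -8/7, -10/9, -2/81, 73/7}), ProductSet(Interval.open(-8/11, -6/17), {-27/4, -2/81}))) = Union(ProductSet(Interval(-8/11, -6/17), {-27/4, -2/81}), ProductSet(Interval(9/4, 4*pi), {-27/4, -11/2, -8/7, -10/9, -2/81, 73/7}))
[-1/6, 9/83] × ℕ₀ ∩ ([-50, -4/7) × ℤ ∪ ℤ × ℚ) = {0} × ℕ₀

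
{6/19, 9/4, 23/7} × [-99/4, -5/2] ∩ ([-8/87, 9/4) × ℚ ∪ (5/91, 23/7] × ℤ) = ({6/19, 9/4, 23/7} × {-24, -23, …, -3}) ∪ ({6/19} × (ℚ ∩ [-99/4, -5/2]))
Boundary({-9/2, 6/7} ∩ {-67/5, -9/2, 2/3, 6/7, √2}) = {-9/2, 6/7}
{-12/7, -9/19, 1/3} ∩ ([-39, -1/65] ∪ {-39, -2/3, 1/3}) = {-12/7, -9/19, 1/3}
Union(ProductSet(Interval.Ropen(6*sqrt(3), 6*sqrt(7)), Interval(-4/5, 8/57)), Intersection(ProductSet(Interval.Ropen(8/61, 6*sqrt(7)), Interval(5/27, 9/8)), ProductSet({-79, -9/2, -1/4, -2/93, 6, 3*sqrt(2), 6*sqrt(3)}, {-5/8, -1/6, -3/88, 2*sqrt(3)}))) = ProductSet(Interval.Ropen(6*sqrt(3), 6*sqrt(7)), Interval(-4/5, 8/57))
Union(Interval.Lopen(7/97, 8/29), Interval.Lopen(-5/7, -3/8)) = Union(Interval.Lopen(-5/7, -3/8), Interval.Lopen(7/97, 8/29))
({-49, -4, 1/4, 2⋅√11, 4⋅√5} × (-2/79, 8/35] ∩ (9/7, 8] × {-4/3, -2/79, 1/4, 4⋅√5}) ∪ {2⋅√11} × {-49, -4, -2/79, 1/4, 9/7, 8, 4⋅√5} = {2⋅√11} × {-49, -4, -2/79, 1/4, 9/7, 8, 4⋅√5}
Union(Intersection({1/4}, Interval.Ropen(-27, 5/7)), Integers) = Union({1/4}, Integers)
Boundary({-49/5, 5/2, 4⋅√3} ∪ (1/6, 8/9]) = {-49/5, 1/6, 8/9, 5/2, 4⋅√3}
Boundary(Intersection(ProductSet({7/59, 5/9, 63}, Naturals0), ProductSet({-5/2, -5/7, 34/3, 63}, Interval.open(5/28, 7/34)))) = EmptySet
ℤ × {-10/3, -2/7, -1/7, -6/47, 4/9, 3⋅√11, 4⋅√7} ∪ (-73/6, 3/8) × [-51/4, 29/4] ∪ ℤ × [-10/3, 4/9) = ((-73/6, 3/8) × [-51/4, 29/4]) ∪ (ℤ × ([-10/3, 4/9] ∪ {3⋅√11, 4⋅√7}))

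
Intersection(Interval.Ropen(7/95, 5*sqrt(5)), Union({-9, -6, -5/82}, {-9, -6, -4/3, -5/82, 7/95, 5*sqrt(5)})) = {7/95}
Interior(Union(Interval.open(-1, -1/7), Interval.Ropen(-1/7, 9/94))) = Interval.open(-1, 9/94)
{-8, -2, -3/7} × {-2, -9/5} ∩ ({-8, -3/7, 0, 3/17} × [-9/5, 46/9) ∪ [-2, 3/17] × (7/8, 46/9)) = {-8, -3/7} × {-9/5}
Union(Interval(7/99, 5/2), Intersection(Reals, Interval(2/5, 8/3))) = Interval(7/99, 8/3)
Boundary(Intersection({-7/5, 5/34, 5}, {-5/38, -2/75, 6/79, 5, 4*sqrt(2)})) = {5}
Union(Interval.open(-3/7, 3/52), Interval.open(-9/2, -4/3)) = Union(Interval.open(-9/2, -4/3), Interval.open(-3/7, 3/52))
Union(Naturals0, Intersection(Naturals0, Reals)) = Naturals0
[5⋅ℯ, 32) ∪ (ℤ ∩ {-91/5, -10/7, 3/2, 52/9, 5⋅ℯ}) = [5⋅ℯ, 32)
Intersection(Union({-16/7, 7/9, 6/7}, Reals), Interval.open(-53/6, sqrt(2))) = Interval.open(-53/6, sqrt(2))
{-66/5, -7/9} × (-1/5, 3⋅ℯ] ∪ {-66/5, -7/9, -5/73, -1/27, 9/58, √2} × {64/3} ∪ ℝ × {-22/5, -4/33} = (ℝ × {-22/5, -4/33}) ∪ ({-66/5, -7/9} × (-1/5, 3⋅ℯ]) ∪ ({-66/5, -7/9, -5/73, -1/27, 9/58, √2} × {64/3})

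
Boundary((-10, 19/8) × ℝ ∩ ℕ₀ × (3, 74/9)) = {0, 1, 2} × [3, 74/9]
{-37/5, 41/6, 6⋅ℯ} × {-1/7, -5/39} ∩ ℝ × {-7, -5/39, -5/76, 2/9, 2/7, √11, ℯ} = {-37/5, 41/6, 6⋅ℯ} × {-5/39}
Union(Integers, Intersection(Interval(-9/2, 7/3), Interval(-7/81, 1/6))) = Union(Integers, Interval(-7/81, 1/6))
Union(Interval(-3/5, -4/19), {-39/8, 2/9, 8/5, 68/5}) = Union({-39/8, 2/9, 8/5, 68/5}, Interval(-3/5, -4/19))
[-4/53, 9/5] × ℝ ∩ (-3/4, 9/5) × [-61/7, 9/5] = [-4/53, 9/5) × [-61/7, 9/5]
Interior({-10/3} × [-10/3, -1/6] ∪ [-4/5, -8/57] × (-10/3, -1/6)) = (-4/5, -8/57) × (-10/3, -1/6)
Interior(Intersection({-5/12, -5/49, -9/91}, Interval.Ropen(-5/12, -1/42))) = EmptySet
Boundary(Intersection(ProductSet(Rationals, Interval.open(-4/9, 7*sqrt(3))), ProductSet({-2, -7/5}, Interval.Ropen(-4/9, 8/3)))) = ProductSet({-2, -7/5}, Interval(-4/9, 8/3))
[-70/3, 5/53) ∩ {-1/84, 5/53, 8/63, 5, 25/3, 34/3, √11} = {-1/84}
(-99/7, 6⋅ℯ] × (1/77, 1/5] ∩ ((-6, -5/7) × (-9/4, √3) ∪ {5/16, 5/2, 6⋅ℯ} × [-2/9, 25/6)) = ((-6, -5/7) ∪ {5/16, 5/2, 6⋅ℯ}) × (1/77, 1/5]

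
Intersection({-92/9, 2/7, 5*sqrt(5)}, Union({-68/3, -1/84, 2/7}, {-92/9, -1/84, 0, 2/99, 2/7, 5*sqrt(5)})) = {-92/9, 2/7, 5*sqrt(5)}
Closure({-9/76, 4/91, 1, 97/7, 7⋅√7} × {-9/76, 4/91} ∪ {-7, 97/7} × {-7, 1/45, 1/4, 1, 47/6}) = ({-7, 97/7} × {-7, 1/45, 1/4, 1, 47/6}) ∪ ({-9/76, 4/91, 1, 97/7, 7⋅√7} × {-9/76, 4/91})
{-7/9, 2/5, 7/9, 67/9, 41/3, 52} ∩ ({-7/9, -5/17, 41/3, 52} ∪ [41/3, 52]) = {-7/9, 41/3, 52}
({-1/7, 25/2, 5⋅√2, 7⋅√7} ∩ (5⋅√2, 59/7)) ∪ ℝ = ℝ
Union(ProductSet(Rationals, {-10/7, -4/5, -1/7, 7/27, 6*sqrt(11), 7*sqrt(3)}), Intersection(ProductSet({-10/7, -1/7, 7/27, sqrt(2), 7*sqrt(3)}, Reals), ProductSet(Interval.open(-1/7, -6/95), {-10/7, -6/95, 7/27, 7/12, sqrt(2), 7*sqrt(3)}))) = ProductSet(Rationals, {-10/7, -4/5, -1/7, 7/27, 6*sqrt(11), 7*sqrt(3)})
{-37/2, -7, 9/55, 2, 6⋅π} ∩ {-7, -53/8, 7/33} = {-7}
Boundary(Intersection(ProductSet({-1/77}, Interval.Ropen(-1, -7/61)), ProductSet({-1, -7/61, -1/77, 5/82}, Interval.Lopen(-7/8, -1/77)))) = ProductSet({-1/77}, Interval(-7/8, -7/61))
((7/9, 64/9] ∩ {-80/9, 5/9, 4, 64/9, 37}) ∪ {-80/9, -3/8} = {-80/9, -3/8, 4, 64/9}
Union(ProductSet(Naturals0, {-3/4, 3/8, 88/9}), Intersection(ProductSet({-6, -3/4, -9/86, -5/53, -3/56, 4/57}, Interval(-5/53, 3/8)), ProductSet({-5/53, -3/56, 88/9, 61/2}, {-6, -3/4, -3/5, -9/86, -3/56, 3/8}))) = Union(ProductSet({-5/53, -3/56}, {-3/56, 3/8}), ProductSet(Naturals0, {-3/4, 3/8, 88/9}))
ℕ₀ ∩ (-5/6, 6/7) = {0}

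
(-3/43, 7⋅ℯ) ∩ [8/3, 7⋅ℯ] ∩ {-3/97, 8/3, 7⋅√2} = {8/3, 7⋅√2}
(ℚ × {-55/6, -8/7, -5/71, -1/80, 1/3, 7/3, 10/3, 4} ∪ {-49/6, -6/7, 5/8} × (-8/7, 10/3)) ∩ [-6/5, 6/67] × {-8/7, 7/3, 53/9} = (ℚ ∩ [-6/5, 6/67]) × {-8/7, 7/3}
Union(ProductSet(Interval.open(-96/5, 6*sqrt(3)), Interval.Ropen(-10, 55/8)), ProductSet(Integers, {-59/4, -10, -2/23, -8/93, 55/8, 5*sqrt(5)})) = Union(ProductSet(Integers, {-59/4, -10, -2/23, -8/93, 55/8, 5*sqrt(5)}), ProductSet(Interval.open(-96/5, 6*sqrt(3)), Interval.Ropen(-10, 55/8)))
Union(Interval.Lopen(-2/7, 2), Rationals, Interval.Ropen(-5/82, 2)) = Union(Interval(-2/7, 2), Rationals)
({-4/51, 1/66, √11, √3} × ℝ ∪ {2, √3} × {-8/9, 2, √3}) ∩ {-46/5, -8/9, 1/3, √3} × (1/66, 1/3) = {√3} × (1/66, 1/3)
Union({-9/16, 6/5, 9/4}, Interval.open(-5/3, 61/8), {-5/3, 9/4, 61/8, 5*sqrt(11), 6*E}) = Union({5*sqrt(11), 6*E}, Interval(-5/3, 61/8))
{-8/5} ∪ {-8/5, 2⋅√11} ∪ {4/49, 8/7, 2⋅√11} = {-8/5, 4/49, 8/7, 2⋅√11}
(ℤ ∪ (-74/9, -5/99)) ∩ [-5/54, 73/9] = [-5/54, -5/99) ∪ {0, 1, …, 8}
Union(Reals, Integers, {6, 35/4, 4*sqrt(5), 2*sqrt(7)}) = Reals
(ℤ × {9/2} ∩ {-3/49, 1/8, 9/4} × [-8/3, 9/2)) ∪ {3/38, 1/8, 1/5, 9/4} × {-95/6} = {3/38, 1/8, 1/5, 9/4} × {-95/6}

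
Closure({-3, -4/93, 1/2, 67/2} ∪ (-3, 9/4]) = [-3, 9/4] ∪ {67/2}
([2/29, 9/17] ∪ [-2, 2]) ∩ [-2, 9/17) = [-2, 9/17)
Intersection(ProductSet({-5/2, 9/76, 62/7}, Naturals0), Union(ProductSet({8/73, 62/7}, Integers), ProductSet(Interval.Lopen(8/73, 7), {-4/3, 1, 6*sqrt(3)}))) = Union(ProductSet({9/76}, {1}), ProductSet({62/7}, Naturals0))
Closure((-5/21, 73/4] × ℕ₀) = [-5/21, 73/4] × ℕ₀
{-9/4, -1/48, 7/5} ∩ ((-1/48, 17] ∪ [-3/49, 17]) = {-1/48, 7/5}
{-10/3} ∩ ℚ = {-10/3}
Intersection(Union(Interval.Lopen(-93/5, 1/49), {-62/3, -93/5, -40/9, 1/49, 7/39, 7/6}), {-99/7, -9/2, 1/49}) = {-99/7, -9/2, 1/49}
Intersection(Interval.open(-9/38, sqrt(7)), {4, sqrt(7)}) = EmptySet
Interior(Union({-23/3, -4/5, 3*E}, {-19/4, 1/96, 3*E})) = EmptySet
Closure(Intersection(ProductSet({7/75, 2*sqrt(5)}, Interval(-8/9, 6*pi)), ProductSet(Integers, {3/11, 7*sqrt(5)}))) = EmptySet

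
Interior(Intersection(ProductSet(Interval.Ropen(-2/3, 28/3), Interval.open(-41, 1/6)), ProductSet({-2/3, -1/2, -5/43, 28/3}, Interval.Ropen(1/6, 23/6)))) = EmptySet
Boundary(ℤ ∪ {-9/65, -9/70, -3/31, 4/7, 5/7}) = ℤ ∪ {-9/65, -9/70, -3/31, 4/7, 5/7}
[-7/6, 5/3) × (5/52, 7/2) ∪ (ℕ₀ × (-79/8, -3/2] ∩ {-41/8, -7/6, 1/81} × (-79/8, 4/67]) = [-7/6, 5/3) × (5/52, 7/2)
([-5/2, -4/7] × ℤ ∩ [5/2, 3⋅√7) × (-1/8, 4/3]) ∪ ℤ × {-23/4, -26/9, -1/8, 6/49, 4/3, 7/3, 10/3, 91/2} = ℤ × {-23/4, -26/9, -1/8, 6/49, 4/3, 7/3, 10/3, 91/2}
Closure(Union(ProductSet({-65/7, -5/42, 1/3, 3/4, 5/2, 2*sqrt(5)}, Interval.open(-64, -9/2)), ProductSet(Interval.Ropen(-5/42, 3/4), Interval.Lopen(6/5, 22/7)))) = Union(ProductSet({-5/42, 3/4}, Interval(6/5, 22/7)), ProductSet({-65/7, -5/42, 1/3, 3/4, 5/2, 2*sqrt(5)}, Interval(-64, -9/2)), ProductSet(Interval(-5/42, 3/4), {6/5, 22/7}), ProductSet(Interval.Ropen(-5/42, 3/4), Interval.Lopen(6/5, 22/7)))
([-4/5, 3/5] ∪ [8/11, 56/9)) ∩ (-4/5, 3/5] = (-4/5, 3/5]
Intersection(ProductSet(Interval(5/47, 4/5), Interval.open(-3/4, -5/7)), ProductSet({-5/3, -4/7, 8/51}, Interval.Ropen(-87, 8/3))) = ProductSet({8/51}, Interval.open(-3/4, -5/7))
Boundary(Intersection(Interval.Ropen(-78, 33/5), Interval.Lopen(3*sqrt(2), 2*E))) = {3*sqrt(2), 2*E}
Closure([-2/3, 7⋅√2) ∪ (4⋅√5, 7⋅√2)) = [-2/3, 7⋅√2]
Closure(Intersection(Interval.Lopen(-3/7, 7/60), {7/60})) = {7/60}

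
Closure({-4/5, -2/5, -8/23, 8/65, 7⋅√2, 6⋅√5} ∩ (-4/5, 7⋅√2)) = {-2/5, -8/23, 8/65}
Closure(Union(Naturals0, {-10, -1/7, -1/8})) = Union({-10, -1/7, -1/8}, Naturals0)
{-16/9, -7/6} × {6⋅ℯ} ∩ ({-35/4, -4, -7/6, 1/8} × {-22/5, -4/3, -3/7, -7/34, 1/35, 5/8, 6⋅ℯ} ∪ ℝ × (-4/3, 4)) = {-7/6} × {6⋅ℯ}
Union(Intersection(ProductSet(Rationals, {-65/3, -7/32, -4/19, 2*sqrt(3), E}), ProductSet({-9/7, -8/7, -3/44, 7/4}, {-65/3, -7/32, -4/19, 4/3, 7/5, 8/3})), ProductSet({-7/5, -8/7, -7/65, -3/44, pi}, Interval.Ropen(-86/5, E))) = Union(ProductSet({-9/7, -8/7, -3/44, 7/4}, {-65/3, -7/32, -4/19}), ProductSet({-7/5, -8/7, -7/65, -3/44, pi}, Interval.Ropen(-86/5, E)))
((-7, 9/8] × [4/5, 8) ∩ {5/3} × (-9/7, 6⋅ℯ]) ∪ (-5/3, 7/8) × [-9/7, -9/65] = (-5/3, 7/8) × [-9/7, -9/65]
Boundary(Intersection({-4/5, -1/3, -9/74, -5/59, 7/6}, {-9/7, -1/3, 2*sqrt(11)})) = {-1/3}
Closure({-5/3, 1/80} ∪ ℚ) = ℝ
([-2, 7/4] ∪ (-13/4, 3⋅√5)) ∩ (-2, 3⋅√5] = (-2, 3⋅√5)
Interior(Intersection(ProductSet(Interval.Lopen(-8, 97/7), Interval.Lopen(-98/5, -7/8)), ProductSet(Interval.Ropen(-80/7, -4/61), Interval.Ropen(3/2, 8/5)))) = EmptySet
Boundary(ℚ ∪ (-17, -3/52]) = (-∞, -17] ∪ [-3/52, ∞)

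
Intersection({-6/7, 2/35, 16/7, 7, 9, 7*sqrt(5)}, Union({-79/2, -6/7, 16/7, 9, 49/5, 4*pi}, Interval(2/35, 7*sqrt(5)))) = {-6/7, 2/35, 16/7, 7, 9, 7*sqrt(5)}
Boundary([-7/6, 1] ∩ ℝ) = {-7/6, 1}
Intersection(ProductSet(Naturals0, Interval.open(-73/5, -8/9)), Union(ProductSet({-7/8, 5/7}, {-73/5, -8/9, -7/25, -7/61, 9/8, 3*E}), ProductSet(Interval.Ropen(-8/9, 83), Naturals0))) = EmptySet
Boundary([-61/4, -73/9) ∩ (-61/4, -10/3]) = {-61/4, -73/9}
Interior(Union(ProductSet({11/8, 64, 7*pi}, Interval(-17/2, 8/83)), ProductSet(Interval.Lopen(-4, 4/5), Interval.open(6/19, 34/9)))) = ProductSet(Interval.open(-4, 4/5), Interval.open(6/19, 34/9))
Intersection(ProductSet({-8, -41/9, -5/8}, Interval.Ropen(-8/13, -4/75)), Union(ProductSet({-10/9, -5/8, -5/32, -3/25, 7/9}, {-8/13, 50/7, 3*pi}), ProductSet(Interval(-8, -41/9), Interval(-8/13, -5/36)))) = Union(ProductSet({-5/8}, {-8/13}), ProductSet({-8, -41/9}, Interval(-8/13, -5/36)))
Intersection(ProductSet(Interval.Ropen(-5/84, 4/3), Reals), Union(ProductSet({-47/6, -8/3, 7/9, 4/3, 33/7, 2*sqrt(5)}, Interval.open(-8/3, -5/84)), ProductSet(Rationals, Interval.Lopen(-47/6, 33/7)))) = ProductSet(Intersection(Interval.Ropen(-5/84, 4/3), Rationals), Interval.Lopen(-47/6, 33/7))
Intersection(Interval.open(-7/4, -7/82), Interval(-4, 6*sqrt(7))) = Interval.open(-7/4, -7/82)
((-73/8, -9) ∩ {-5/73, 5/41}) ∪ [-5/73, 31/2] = [-5/73, 31/2]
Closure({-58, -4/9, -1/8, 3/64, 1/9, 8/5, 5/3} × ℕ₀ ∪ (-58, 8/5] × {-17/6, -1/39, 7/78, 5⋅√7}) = ({-58, -4/9, -1/8, 3/64, 1/9, 8/5, 5/3} × ℕ₀) ∪ ([-58, 8/5] × {-17/6, -1/39, 7/78, 5⋅√7})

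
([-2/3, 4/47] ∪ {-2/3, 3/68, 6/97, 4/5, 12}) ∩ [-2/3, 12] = [-2/3, 4/47] ∪ {4/5, 12}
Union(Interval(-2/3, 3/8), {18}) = Union({18}, Interval(-2/3, 3/8))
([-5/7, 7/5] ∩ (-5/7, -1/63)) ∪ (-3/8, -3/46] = (-5/7, -1/63)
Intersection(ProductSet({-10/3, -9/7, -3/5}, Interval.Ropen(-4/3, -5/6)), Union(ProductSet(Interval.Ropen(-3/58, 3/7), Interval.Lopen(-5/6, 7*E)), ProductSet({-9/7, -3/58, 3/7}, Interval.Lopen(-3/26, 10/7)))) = EmptySet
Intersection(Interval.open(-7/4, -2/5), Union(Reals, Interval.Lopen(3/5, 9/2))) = Interval.open(-7/4, -2/5)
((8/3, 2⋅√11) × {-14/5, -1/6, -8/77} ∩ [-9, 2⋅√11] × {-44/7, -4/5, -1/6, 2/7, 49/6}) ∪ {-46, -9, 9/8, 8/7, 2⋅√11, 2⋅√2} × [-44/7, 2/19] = ((8/3, 2⋅√11) × {-1/6}) ∪ ({-46, -9, 9/8, 8/7, 2⋅√11, 2⋅√2} × [-44/7, 2/19])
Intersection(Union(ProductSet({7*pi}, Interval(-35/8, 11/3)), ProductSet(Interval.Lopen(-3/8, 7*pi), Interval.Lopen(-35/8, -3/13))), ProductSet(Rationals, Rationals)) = ProductSet(Intersection(Interval.Lopen(-3/8, 7*pi), Rationals), Intersection(Interval.Lopen(-35/8, -3/13), Rationals))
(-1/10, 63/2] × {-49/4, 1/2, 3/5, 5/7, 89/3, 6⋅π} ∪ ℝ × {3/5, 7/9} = (ℝ × {3/5, 7/9}) ∪ ((-1/10, 63/2] × {-49/4, 1/2, 3/5, 5/7, 89/3, 6⋅π})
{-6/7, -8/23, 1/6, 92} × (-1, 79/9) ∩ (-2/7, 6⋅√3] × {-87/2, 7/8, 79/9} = {1/6} × {7/8}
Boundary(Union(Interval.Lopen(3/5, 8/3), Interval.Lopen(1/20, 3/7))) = {1/20, 3/7, 3/5, 8/3}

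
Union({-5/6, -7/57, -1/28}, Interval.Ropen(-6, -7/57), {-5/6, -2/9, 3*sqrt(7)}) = Union({-1/28, 3*sqrt(7)}, Interval(-6, -7/57))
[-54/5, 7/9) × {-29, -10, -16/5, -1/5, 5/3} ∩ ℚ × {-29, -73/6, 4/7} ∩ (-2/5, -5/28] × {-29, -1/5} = (ℚ ∩ (-2/5, -5/28]) × {-29}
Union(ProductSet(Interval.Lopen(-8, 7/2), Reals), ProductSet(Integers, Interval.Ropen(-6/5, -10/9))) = Union(ProductSet(Integers, Interval.Ropen(-6/5, -10/9)), ProductSet(Interval.Lopen(-8, 7/2), Reals))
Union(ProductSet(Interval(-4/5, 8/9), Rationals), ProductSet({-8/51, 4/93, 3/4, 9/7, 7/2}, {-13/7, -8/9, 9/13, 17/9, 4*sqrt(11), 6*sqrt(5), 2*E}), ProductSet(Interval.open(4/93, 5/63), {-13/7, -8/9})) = Union(ProductSet({-8/51, 4/93, 3/4, 9/7, 7/2}, {-13/7, -8/9, 9/13, 17/9, 4*sqrt(11), 6*sqrt(5), 2*E}), ProductSet(Interval(-4/5, 8/9), Rationals))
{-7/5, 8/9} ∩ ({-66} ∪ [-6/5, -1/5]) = ∅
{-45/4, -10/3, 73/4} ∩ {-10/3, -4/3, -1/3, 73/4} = {-10/3, 73/4}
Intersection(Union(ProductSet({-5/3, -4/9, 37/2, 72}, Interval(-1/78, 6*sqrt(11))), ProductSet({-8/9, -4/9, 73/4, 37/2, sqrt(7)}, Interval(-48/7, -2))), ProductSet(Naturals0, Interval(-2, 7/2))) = ProductSet({72}, Interval(-1/78, 7/2))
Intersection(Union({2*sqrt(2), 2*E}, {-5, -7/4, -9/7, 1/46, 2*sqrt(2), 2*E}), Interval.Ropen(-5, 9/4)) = {-5, -7/4, -9/7, 1/46}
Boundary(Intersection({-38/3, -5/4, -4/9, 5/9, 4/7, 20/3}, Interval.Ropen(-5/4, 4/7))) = {-5/4, -4/9, 5/9}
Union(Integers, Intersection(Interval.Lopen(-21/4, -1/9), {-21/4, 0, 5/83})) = Integers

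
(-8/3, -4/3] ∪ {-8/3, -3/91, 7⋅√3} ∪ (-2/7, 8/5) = [-8/3, -4/3] ∪ (-2/7, 8/5) ∪ {7⋅√3}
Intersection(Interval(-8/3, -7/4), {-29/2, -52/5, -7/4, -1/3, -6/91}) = {-7/4}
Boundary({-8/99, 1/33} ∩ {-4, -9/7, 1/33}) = {1/33}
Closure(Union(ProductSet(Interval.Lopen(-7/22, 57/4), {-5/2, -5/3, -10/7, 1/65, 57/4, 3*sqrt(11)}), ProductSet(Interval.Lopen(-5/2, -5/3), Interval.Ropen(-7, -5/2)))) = Union(ProductSet({-5/2, -5/3}, Interval(-7, -5/2)), ProductSet(Interval(-5/2, -5/3), {-7, -5/2}), ProductSet(Interval.Lopen(-5/2, -5/3), Interval.Ropen(-7, -5/2)), ProductSet(Interval(-7/22, 57/4), {-5/2, -5/3, -10/7, 1/65, 57/4, 3*sqrt(11)}))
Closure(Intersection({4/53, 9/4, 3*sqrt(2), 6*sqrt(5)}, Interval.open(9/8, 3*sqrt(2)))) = {9/4}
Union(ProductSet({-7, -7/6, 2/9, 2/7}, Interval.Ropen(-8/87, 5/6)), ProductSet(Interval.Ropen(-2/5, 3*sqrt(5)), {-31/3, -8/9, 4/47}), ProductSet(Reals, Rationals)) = Union(ProductSet({-7, -7/6, 2/9, 2/7}, Interval.Ropen(-8/87, 5/6)), ProductSet(Reals, Rationals))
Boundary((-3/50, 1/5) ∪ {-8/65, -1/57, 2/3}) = {-8/65, -3/50, 1/5, 2/3}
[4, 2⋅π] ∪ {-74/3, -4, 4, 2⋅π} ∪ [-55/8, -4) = {-74/3} ∪ [-55/8, -4] ∪ [4, 2⋅π]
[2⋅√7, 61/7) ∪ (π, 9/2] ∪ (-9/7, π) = (-9/7, π) ∪ (π, 9/2] ∪ [2⋅√7, 61/7)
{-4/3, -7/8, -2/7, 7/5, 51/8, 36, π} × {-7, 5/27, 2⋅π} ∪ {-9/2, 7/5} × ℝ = ({-9/2, 7/5} × ℝ) ∪ ({-4/3, -7/8, -2/7, 7/5, 51/8, 36, π} × {-7, 5/27, 2⋅π})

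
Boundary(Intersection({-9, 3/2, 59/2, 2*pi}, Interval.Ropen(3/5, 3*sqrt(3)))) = {3/2}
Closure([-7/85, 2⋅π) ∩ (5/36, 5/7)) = [5/36, 5/7]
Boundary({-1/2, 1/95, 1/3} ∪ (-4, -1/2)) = {-4, -1/2, 1/95, 1/3}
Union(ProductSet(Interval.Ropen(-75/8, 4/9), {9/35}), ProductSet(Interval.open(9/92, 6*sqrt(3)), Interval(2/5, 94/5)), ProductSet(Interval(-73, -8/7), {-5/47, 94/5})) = Union(ProductSet(Interval(-73, -8/7), {-5/47, 94/5}), ProductSet(Interval.Ropen(-75/8, 4/9), {9/35}), ProductSet(Interval.open(9/92, 6*sqrt(3)), Interval(2/5, 94/5)))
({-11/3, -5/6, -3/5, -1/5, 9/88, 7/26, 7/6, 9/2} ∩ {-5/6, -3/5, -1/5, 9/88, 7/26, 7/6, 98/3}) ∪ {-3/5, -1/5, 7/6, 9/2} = {-5/6, -3/5, -1/5, 9/88, 7/26, 7/6, 9/2}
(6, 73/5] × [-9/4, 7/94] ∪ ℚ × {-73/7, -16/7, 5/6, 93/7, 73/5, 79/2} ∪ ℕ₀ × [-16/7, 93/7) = (ℕ₀ × [-16/7, 93/7)) ∪ (ℚ × {-73/7, -16/7, 5/6, 93/7, 73/5, 79/2}) ∪ ((6, 73/5] × [-9/4, 7/94])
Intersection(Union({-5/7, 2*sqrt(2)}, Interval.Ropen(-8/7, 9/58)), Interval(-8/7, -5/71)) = Interval(-8/7, -5/71)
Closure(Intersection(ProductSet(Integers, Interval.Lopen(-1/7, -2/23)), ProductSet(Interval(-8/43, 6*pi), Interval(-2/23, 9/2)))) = ProductSet(Range(0, 19, 1), {-2/23})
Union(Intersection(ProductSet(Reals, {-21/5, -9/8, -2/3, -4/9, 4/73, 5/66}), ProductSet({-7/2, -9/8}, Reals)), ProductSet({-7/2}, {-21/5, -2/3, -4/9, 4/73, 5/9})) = Union(ProductSet({-7/2}, {-21/5, -2/3, -4/9, 4/73, 5/9}), ProductSet({-7/2, -9/8}, {-21/5, -9/8, -2/3, -4/9, 4/73, 5/66}))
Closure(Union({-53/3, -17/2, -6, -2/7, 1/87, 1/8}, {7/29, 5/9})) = {-53/3, -17/2, -6, -2/7, 1/87, 1/8, 7/29, 5/9}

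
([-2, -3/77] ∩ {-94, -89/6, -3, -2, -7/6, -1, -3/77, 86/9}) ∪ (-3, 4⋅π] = (-3, 4⋅π]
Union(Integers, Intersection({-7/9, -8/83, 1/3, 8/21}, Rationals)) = Union({-7/9, -8/83, 1/3, 8/21}, Integers)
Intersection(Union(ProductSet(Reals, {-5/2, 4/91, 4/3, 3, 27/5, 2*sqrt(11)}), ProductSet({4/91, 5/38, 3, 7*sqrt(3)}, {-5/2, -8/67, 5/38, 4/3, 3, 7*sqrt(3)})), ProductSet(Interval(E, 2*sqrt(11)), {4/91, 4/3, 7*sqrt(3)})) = Union(ProductSet({3}, {4/3, 7*sqrt(3)}), ProductSet(Interval(E, 2*sqrt(11)), {4/91, 4/3}))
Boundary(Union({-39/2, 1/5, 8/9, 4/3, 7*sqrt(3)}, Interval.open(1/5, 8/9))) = {-39/2, 1/5, 8/9, 4/3, 7*sqrt(3)}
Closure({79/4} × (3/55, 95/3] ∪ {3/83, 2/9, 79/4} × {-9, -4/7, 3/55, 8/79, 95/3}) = ({79/4} × [3/55, 95/3]) ∪ ({3/83, 2/9, 79/4} × {-9, -4/7, 3/55, 8/79, 95/3})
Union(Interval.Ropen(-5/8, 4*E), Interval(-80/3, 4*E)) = Interval(-80/3, 4*E)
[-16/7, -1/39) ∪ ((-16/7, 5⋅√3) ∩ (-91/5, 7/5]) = [-16/7, 7/5]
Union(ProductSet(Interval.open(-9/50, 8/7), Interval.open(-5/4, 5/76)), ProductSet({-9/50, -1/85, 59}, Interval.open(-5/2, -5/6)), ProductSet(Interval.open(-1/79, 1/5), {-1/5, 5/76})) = Union(ProductSet({-9/50, -1/85, 59}, Interval.open(-5/2, -5/6)), ProductSet(Interval.open(-9/50, 8/7), Interval.open(-5/4, 5/76)), ProductSet(Interval.open(-1/79, 1/5), {-1/5, 5/76}))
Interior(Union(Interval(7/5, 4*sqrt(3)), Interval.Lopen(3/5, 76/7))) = Interval.open(3/5, 76/7)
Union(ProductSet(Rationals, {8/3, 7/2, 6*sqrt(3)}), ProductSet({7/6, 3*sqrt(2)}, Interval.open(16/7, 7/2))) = Union(ProductSet({7/6, 3*sqrt(2)}, Interval.open(16/7, 7/2)), ProductSet(Rationals, {8/3, 7/2, 6*sqrt(3)}))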